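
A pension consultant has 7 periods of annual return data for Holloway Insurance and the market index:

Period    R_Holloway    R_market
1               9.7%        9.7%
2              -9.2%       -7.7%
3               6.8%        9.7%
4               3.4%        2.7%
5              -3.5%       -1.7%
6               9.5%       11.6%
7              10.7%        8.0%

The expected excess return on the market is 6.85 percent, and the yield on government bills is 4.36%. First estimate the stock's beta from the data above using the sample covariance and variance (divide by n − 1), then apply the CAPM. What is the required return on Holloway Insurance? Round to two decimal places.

Mean R_i = (9.7 − 9.2 + 6.8 + 3.4 − 3.5 + 9.5 + 10.7) / 7 = 3.9143%
Mean R_m = (9.7 − 7.7 + 9.7 + 2.7 − 1.7 + 11.6 + 8.0) / 7 = 4.6143%
Σ(R_i − R̄_i)(R_m − R̄_m) = 315.3886  ⇒  Cov = 315.3886 / 6 = 52.5648
Σ(R_m − R̄_m)² = 307.1686  ⇒  Var(R_m) = 307.1686 / 6 = 51.1948
β = Cov / Var(R_m) = 52.5648 / 51.1948 = 1.0268
E(R) = R_f + β × MRP = 4.36% + 1.0268 × 6.85% = 11.39%

11.39%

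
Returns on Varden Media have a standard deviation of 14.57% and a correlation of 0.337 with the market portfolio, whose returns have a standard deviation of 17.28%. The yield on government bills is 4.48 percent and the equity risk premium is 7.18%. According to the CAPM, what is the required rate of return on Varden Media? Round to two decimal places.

6.52%

β = ρ × σ_i / σ_m = 0.337 × 14.57% / 17.28% = 0.2841
E(R) = 4.48% + 0.2841 × 7.18% = 6.52%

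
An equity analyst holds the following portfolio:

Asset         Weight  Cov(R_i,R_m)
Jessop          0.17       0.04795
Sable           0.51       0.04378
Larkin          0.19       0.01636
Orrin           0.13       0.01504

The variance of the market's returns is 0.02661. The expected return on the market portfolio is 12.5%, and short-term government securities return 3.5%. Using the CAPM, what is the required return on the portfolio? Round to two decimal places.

β_Jessop = 0.04795 / 0.02661 = 1.8020
β_Sable = 0.04378 / 0.02661 = 1.6452
β_Larkin = 0.01636 / 0.02661 = 0.6148
β_Orrin = 0.01504 / 0.02661 = 0.5652
β_P = Σ w_i β_i = 0.17×1.8020 + 0.51×1.6452 + 0.19×0.6148 + 0.13×0.5652 = 1.3357
MRP = 12.5% − 3.5% = 9.00%
E(R_P) = R_f + β_P × MRP = 3.5% + 1.3357 × 9.0% = 15.52%

15.52%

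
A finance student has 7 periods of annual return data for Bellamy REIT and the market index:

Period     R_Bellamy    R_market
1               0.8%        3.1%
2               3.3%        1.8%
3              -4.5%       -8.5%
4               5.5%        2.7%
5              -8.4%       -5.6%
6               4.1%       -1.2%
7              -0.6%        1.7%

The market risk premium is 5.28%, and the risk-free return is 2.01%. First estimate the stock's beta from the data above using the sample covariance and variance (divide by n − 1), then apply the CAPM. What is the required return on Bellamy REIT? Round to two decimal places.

6.42%

Mean R_i = (0.8 + 3.3 − 4.5 + 5.5 − 8.4 + 4.1 − 0.6) / 7 = 0.0286%
Mean R_m = (3.1 + 1.8 − 8.5 + 2.7 − 5.6 − 1.2 + 1.7) / 7 = -0.8571%
Σ(R_i − R̄_i)(R_m − R̄_m) = 102.7914  ⇒  Cov = 102.7914 / 6 = 17.1319
Σ(R_m − R̄_m)² = 122.9371  ⇒  Var(R_m) = 122.9371 / 6 = 20.4895
β = Cov / Var(R_m) = 17.1319 / 20.4895 = 0.8361
E(R) = R_f + β × MRP = 2.01% + 0.8361 × 5.28% = 6.42%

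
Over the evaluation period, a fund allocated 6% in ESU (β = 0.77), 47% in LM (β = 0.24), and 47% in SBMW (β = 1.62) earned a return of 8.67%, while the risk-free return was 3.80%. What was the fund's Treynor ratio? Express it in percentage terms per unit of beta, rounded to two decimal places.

5.29%

β_P = 0.06×0.77 + 0.47×0.24 + 0.47×1.62 = 0.9204
Treynor = (R_P − R_f) / β_P = (8.67% − 3.80%) / 0.9204 = 4.87% / 0.9204 = 5.29%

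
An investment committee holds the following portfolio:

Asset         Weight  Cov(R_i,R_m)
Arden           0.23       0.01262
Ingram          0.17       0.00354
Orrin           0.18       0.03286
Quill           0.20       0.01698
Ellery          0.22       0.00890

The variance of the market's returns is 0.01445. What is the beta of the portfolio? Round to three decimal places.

1.022

β_Arden = 0.01262 / 0.01445 = 0.8734
β_Ingram = 0.00354 / 0.01445 = 0.2450
β_Orrin = 0.03286 / 0.01445 = 2.2740
β_Quill = 0.01698 / 0.01445 = 1.1751
β_Ellery = 0.00890 / 0.01445 = 0.6159
β_P = Σ w_i β_i = 0.23×0.8734 + 0.17×0.2450 + 0.18×2.2740 + 0.20×1.1751 + 0.22×0.6159 = 1.0224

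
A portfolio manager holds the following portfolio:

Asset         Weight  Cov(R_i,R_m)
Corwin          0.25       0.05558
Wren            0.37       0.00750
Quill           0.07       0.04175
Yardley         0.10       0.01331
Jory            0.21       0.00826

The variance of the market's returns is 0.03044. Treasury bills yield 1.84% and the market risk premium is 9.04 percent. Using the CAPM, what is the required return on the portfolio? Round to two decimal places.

β_Corwin = 0.05558 / 0.03044 = 1.8259
β_Wren = 0.00750 / 0.03044 = 0.2464
β_Quill = 0.04175 / 0.03044 = 1.3716
β_Yardley = 0.01331 / 0.03044 = 0.4373
β_Jory = 0.00826 / 0.03044 = 0.2714
β_P = Σ w_i β_i = 0.25×1.8259 + 0.37×0.2464 + 0.07×1.3716 + 0.10×0.4373 + 0.21×0.2714 = 0.7444
E(R_P) = R_f + β_P × MRP = 1.84% + 0.7444 × 9.04% = 8.57%

8.57%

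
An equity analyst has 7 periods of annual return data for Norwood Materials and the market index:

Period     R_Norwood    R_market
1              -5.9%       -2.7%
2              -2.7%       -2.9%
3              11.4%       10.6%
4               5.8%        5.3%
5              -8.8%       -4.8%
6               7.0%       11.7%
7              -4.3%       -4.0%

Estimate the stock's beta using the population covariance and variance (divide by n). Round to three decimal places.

Mean R_i = (-5.9 − 2.7 + 11.4 + 5.8 − 8.8 + 7.0 − 4.3) / 7 = 0.3571%
Mean R_m = (-2.7 − 2.9 + 10.6 + 5.3 − 4.8 + 11.7 − 4.0) / 7 = 1.8857%
Σ(R_i − R̄_i)(R_m − R̄_m) = 311.9657  ⇒  Cov = 311.9657 / 7 = 44.5665
Σ(R_m − R̄_m)² = 307.1886  ⇒  Var(R_m) = 307.1886 / 7 = 43.8841
β = Cov / Var(R_m) = 44.5665 / 43.8841 = 1.0156

1.016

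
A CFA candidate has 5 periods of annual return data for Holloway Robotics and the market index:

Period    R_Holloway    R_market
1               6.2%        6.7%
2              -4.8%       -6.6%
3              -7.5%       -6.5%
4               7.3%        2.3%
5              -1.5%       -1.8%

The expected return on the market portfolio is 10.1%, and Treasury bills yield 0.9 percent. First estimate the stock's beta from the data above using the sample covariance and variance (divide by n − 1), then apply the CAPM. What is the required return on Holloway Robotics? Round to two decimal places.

Mean R_i = (6.2 − 4.8 − 7.5 + 7.3 − 1.5) / 5 = -0.0600%
Mean R_m = (6.7 − 6.6 − 6.5 + 2.3 − 1.8) / 5 = -1.1800%
Σ(R_i − R̄_i)(R_m − R̄_m) = 141.1060  ⇒  Cov = 141.1060 / 4 = 35.2765
Σ(R_m − R̄_m)² = 132.2680  ⇒  Var(R_m) = 132.2680 / 4 = 33.0670
β = Cov / Var(R_m) = 35.2765 / 33.0670 = 1.0668
MRP = 10.1% − 0.9% = 9.20%
E(R) = R_f + β × MRP = 0.9% + 1.0668 × 9.2% = 10.71%

10.71%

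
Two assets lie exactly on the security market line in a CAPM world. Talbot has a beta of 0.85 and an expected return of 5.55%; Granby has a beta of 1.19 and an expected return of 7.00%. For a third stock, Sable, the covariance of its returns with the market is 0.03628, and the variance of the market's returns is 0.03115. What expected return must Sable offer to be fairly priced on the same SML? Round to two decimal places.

6.89%

MRP = (7.00% − 5.55%) / (1.19 − 0.85) = 4.2647%
R_f = 5.55% − 0.85 × 4.2647% = 1.9250%
β_Sable = Cov / Var(R_m) = 0.03628 / 0.03115 = 1.1647
E(R_Sable) = R_f + β × MRP = 1.9250% + 1.1647 × 4.2647% = 6.89%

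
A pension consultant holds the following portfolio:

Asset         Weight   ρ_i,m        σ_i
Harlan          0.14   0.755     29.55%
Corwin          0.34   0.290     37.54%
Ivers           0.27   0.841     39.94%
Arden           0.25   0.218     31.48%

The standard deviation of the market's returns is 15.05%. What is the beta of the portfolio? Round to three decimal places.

1.170

β_Harlan = 0.755 × 29.55% / 15.05% = 1.4824
β_Corwin = 0.290 × 37.54% / 15.05% = 0.7234
β_Ivers = 0.841 × 39.94% / 15.05% = 2.2319
β_Arden = 0.218 × 31.48% / 15.05% = 0.4560
β_P = Σ w_i β_i = 0.14×1.4824 + 0.34×0.7234 + 0.27×2.2319 + 0.25×0.4560 = 1.1701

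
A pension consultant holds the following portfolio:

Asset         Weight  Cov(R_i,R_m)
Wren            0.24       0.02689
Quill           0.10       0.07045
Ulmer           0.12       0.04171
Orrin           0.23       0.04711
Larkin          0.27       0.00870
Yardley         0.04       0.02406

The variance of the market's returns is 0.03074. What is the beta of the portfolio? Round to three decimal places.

1.062

β_Wren = 0.02689 / 0.03074 = 0.8748
β_Quill = 0.07045 / 0.03074 = 2.2918
β_Ulmer = 0.04171 / 0.03074 = 1.3569
β_Orrin = 0.04711 / 0.03074 = 1.5325
β_Larkin = 0.00870 / 0.03074 = 0.2830
β_Yardley = 0.02406 / 0.03074 = 0.7827
β_P = Σ w_i β_i = 0.24×0.8748 + 0.10×2.2918 + 0.12×1.3569 + 0.23×1.5325 + 0.27×0.2830 + 0.04×0.7827 = 1.0622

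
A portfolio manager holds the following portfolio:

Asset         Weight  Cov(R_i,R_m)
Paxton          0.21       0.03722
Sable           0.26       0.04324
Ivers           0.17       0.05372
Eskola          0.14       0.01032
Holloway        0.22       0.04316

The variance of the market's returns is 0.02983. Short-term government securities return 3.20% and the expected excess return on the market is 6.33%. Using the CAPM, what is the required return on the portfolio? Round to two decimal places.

β_Paxton = 0.03722 / 0.02983 = 1.2477
β_Sable = 0.04324 / 0.02983 = 1.4495
β_Ivers = 0.05372 / 0.02983 = 1.8009
β_Eskola = 0.01032 / 0.02983 = 0.3460
β_Holloway = 0.04316 / 0.02983 = 1.4469
β_P = Σ w_i β_i = 0.21×1.2477 + 0.26×1.4495 + 0.17×1.8009 + 0.14×0.3460 + 0.22×1.4469 = 1.3118
E(R_P) = R_f + β_P × MRP = 3.20% + 1.3118 × 6.33% = 11.50%

11.50%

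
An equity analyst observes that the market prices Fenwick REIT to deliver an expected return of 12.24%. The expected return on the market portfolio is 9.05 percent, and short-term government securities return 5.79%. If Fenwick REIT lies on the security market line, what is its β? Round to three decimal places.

MRP = 9.05% − 5.79% = 3.26%
β = (E(R) − R_f) / MRP = (12.24% − 5.79%) / 3.26% = 6.45% / 3.26% = 1.979

1.979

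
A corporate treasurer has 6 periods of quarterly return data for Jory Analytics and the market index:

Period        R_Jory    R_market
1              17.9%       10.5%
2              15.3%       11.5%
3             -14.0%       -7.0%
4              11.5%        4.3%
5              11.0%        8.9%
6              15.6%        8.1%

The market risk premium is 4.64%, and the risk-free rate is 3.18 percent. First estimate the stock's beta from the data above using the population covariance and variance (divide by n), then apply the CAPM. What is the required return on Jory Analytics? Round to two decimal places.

10.85%

Mean R_i = (17.9 + 15.3 − 14.0 + 11.5 + 11.0 + 15.6) / 6 = 9.5500%
Mean R_m = (10.5 + 11.5 − 7.0 + 4.3 + 8.9 + 8.1) / 6 = 6.0500%
Σ(R_i − R̄_i)(R_m − R̄_m) = 388.9450  ⇒  Cov = 388.9450 / 6 = 64.8242
Σ(R_m − R̄_m)² = 235.1950  ⇒  Var(R_m) = 235.1950 / 6 = 39.1992
β = Cov / Var(R_m) = 64.8242 / 39.1992 = 1.6537
E(R) = R_f + β × MRP = 3.18% + 1.6537 × 4.64% = 10.85%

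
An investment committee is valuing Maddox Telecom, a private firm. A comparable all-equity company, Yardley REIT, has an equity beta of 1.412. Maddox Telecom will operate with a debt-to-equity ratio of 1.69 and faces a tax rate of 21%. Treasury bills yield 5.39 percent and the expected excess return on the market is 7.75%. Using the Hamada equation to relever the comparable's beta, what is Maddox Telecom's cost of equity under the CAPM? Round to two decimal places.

30.94%

β_L = β_U × [1 + (1 − t)(D/E)] = 1.412 × [1 + (1 − 0.21) × 1.69]
    = 1.412 × [1 + 0.79 × 1.69] = 1.412 × 2.3351 = 3.2972
E(R) = R_f + β_L × MRP = 5.39% + 3.2972 × 7.75% = 30.94%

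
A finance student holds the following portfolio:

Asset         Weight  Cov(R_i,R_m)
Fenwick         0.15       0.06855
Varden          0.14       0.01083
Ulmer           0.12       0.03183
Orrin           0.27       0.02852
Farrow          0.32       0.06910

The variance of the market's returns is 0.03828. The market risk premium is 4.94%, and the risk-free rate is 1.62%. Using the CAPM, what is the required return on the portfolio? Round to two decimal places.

7.48%

β_Fenwick = 0.06855 / 0.03828 = 1.7908
β_Varden = 0.01083 / 0.03828 = 0.2829
β_Ulmer = 0.03183 / 0.03828 = 0.8315
β_Orrin = 0.02852 / 0.03828 = 0.7450
β_Farrow = 0.06910 / 0.03828 = 1.8051
β_P = Σ w_i β_i = 0.15×1.7908 + 0.14×0.2829 + 0.12×0.8315 + 0.27×0.7450 + 0.32×1.8051 = 1.1868
E(R_P) = R_f + β_P × MRP = 1.62% + 1.1868 × 4.94% = 7.48%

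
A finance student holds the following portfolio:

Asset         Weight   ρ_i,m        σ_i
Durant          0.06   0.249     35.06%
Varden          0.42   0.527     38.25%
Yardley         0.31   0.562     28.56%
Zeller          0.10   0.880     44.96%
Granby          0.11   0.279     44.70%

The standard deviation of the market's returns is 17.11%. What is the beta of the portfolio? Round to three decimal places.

1.128

β_Durant = 0.249 × 35.06% / 17.11% = 0.5102
β_Varden = 0.527 × 38.25% / 17.11% = 1.1781
β_Yardley = 0.562 × 28.56% / 17.11% = 0.9381
β_Zeller = 0.880 × 44.96% / 17.11% = 2.3124
β_Granby = 0.279 × 44.70% / 17.11% = 0.7289
β_P = Σ w_i β_i = 0.06×0.5102 + 0.42×1.1781 + 0.31×0.9381 + 0.10×2.3124 + 0.11×0.7289 = 1.1276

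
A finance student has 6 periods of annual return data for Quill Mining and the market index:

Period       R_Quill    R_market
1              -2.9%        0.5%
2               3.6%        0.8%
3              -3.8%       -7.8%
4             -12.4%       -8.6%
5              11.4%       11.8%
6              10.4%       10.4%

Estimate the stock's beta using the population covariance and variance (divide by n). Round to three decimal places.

Mean R_i = (-2.9 + 3.6 − 3.8 − 12.4 + 11.4 + 10.4) / 6 = 1.0500%
Mean R_m = (0.5 + 0.8 − 7.8 − 8.6 + 11.8 + 10.4) / 6 = 1.1833%
Σ(R_i − R̄_i)(R_m − R̄_m) = 372.9350  ⇒  Cov = 372.9350 / 6 = 62.1558
Σ(R_m − R̄_m)² = 374.6883  ⇒  Var(R_m) = 374.6883 / 6 = 62.4481
β = Cov / Var(R_m) = 62.1558 / 62.4481 = 0.9953

0.995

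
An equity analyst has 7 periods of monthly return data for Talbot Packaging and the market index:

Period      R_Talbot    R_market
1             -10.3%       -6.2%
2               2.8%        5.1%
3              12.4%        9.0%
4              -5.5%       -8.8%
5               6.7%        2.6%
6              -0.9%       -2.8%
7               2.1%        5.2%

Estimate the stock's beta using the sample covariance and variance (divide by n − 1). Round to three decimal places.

1.010

Mean R_i = (-10.3 + 2.8 + 12.4 − 5.5 + 6.7 − 0.9 + 2.1) / 7 = 1.0429%
Mean R_m = (-6.2 + 5.1 + 9.0 − 8.8 + 2.6 − 2.8 + 5.2) / 7 = 0.5857%
Σ(R_i − R̄_i)(R_m − R̄_m) = 264.7243  ⇒  Cov = 264.7243 / 6 = 44.1207
Σ(R_m − R̄_m)² = 262.1286  ⇒  Var(R_m) = 262.1286 / 6 = 43.6881
β = Cov / Var(R_m) = 44.1207 / 43.6881 = 1.0099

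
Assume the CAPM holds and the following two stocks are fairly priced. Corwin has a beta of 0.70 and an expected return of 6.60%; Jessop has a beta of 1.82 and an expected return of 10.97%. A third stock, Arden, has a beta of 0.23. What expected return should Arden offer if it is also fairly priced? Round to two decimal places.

MRP (SML slope) = (10.97% − 6.60%) / (1.82 − 0.70) = 4.37% / 1.12 = 3.9018%
R_f (intercept) = 6.60% − 0.70 × 3.9018% = 3.8687%
E(R_Arden) = R_f + β × MRP = 3.8687% + 0.23 × 3.9018% = 4.77%

4.77%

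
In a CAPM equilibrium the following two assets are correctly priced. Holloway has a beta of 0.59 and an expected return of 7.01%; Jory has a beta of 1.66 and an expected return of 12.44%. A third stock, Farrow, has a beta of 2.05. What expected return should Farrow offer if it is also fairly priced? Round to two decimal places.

14.42%

MRP (SML slope) = (12.44% − 7.01%) / (1.66 − 0.59) = 5.43% / 1.07 = 5.0748%
R_f (intercept) = 7.01% − 0.59 × 5.0748% = 4.0159%
E(R_Farrow) = R_f + β × MRP = 4.0159% + 2.05 × 5.0748% = 14.42%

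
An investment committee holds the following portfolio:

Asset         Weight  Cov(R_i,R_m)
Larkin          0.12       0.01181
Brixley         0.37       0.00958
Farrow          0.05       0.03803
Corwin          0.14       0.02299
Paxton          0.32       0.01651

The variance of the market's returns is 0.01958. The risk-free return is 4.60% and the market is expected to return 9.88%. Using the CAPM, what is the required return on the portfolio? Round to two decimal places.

8.74%

β_Larkin = 0.01181 / 0.01958 = 0.6032
β_Brixley = 0.00958 / 0.01958 = 0.4893
β_Farrow = 0.03803 / 0.01958 = 1.9423
β_Corwin = 0.02299 / 0.01958 = 1.1742
β_Paxton = 0.01651 / 0.01958 = 0.8432
β_P = Σ w_i β_i = 0.12×0.6032 + 0.37×0.4893 + 0.05×1.9423 + 0.14×1.1742 + 0.32×0.8432 = 0.7848
MRP = 9.88% − 4.60% = 5.28%
E(R_P) = R_f + β_P × MRP = 4.60% + 0.7848 × 5.28% = 8.74%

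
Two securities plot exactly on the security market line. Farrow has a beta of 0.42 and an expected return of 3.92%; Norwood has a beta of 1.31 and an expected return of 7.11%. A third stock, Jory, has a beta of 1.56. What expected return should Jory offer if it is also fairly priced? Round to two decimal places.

8.01%

MRP (SML slope) = (7.11% − 3.92%) / (1.31 − 0.42) = 3.19% / 0.89 = 3.5843%
R_f (intercept) = 3.92% − 0.42 × 3.5843% = 2.4146%
E(R_Jory) = R_f + β × MRP = 2.4146% + 1.56 × 3.5843% = 8.01%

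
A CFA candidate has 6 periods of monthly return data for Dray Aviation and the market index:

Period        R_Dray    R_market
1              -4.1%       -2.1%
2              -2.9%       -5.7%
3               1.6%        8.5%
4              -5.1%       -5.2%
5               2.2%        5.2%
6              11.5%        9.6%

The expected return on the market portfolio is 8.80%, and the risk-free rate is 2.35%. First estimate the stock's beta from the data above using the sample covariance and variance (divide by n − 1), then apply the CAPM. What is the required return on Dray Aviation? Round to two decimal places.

Mean R_i = (-4.1 − 2.9 + 1.6 − 5.1 + 2.2 + 11.5) / 6 = 0.5333%
Mean R_m = (-2.1 − 5.7 + 8.5 − 5.2 + 5.2 + 9.6) / 6 = 1.7167%
Σ(R_i − R̄_i)(R_m − R̄_m) = 181.6067  ⇒  Cov = 181.6067 / 5 = 36.3213
Σ(R_m − R̄_m)² = 237.7083  ⇒  Var(R_m) = 237.7083 / 5 = 47.5417
β = Cov / Var(R_m) = 36.3213 / 47.5417 = 0.7640
MRP = 8.80% − 2.35% = 6.45%
E(R) = R_f + β × MRP = 2.35% + 0.7640 × 6.45% = 7.28%

7.28%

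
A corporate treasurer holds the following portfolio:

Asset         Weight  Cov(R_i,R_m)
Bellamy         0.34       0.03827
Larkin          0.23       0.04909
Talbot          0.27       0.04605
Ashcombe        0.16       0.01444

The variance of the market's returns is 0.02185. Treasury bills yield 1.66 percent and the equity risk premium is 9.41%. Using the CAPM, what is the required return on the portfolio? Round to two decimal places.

β_Bellamy = 0.03827 / 0.02185 = 1.7515
β_Larkin = 0.04909 / 0.02185 = 2.2467
β_Talbot = 0.04605 / 0.02185 = 2.1076
β_Ashcombe = 0.01444 / 0.02185 = 0.6609
β_P = Σ w_i β_i = 0.34×1.7515 + 0.23×2.2467 + 0.27×2.1076 + 0.16×0.6609 = 1.7870
E(R_P) = R_f + β_P × MRP = 1.66% + 1.7870 × 9.41% = 18.48%

18.48%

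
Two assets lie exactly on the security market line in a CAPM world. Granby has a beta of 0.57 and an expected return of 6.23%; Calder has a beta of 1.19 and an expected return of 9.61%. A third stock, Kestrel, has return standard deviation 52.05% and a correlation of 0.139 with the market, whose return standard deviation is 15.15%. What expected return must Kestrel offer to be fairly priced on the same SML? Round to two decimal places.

5.73%

MRP = (9.61% − 6.23%) / (1.19 − 0.57) = 5.4516%
R_f = 6.23% − 0.57 × 5.4516% = 3.1226%
β_Kestrel = ρ·σ_i/σ_m = 0.139 × 52.05 / 15.15 = 0.4776
E(R_Kestrel) = R_f + β × MRP = 3.1226% + 0.4776 × 5.4516% = 5.73%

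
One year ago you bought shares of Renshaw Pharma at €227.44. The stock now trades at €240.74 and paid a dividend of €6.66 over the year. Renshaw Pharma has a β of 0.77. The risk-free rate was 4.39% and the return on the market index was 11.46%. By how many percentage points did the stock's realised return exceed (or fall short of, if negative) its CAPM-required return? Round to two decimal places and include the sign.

Realised HPR = (P1 + D1 − P0) / P0 = (240.74 + 6.66 − 227.44) / 227.44 = 19.96 / 227.44 = 8.7759%
MRP = 11.46% − 4.39% = 7.07%
CAPM required = R_f + β·MRP = 4.39% + 0.77 × 7.07% = 9.8339%
α = realised − required = 8.7759% − 9.8339% = -1.06%

-1.06%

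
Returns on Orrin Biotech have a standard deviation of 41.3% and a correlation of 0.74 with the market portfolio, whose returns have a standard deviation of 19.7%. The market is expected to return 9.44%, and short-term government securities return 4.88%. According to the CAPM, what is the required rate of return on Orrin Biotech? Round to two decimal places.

11.95%

β = ρ × σ_i / σ_m = 0.74 × 41.3% / 19.7% = 1.5514
MRP = 9.44% − 4.88% = 4.56%
E(R) = 4.88% + 1.5514 × 4.56% = 11.95%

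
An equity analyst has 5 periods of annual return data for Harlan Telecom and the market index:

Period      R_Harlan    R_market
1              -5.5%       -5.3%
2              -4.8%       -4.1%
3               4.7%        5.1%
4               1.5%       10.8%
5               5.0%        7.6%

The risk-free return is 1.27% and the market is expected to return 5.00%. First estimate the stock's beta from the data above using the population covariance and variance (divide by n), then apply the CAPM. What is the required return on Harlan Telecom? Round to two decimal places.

3.53%

Mean R_i = (-5.5 − 4.8 + 4.7 + 1.5 + 5.0) / 5 = 0.1800%
Mean R_m = (-5.3 − 4.1 + 5.1 + 10.8 + 7.6) / 5 = 2.8200%
Σ(R_i − R̄_i)(R_m − R̄_m) = 124.4620  ⇒  Cov = 124.4620 / 5 = 24.8924
Σ(R_m − R̄_m)² = 205.5480  ⇒  Var(R_m) = 205.5480 / 5 = 41.1096
β = Cov / Var(R_m) = 24.8924 / 41.1096 = 0.6055
MRP = 5.00% − 1.27% = 3.73%
E(R) = R_f + β × MRP = 1.27% + 0.6055 × 3.73% = 3.53%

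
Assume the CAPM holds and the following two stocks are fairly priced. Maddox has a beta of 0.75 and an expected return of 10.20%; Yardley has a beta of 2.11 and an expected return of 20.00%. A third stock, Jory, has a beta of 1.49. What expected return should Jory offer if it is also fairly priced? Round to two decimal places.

MRP (SML slope) = (20.00% − 10.20%) / (2.11 − 0.75) = 9.80% / 1.36 = 7.2059%
R_f (intercept) = 10.20% − 0.75 × 7.2059% = 4.7956%
E(R_Jory) = R_f + β × MRP = 4.7956% + 1.49 × 7.2059% = 15.53%

15.53%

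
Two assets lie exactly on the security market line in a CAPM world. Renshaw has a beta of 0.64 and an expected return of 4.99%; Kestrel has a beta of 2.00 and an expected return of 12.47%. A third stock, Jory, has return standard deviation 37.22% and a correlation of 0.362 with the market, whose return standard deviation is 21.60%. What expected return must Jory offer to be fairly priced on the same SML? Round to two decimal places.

4.90%

MRP = (12.47% − 4.99%) / (2.00 − 0.64) = 5.5000%
R_f = 4.99% − 0.64 × 5.5000% = 1.4700%
β_Jory = ρ·σ_i/σ_m = 0.362 × 37.22 / 21.60 = 0.6238
E(R_Jory) = R_f + β × MRP = 1.4700% + 0.6238 × 5.5000% = 4.90%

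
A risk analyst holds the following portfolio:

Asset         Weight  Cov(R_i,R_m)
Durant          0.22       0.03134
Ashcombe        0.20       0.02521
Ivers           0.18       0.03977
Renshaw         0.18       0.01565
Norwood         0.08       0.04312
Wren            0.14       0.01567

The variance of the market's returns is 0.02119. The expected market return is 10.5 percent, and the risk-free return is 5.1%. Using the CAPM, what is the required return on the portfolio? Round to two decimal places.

12.12%

β_Durant = 0.03134 / 0.02119 = 1.4790
β_Ashcombe = 0.02521 / 0.02119 = 1.1897
β_Ivers = 0.03977 / 0.02119 = 1.8768
β_Renshaw = 0.01565 / 0.02119 = 0.7386
β_Norwood = 0.04312 / 0.02119 = 2.0349
β_Wren = 0.01567 / 0.02119 = 0.7395
β_P = Σ w_i β_i = 0.22×1.4790 + 0.20×1.1897 + 0.18×1.8768 + 0.18×0.7386 + 0.08×2.0349 + 0.14×0.7395 = 1.3004
MRP = 10.5% − 5.1% = 5.40%
E(R_P) = R_f + β_P × MRP = 5.1% + 1.3004 × 5.4% = 12.12%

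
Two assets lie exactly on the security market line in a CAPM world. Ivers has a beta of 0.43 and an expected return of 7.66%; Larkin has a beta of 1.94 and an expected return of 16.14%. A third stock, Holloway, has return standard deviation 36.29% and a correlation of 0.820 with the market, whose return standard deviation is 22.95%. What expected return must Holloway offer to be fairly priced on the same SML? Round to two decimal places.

12.53%

MRP = (16.14% − 7.66%) / (1.94 − 0.43) = 5.6159%
R_f = 7.66% − 0.43 × 5.6159% = 5.2452%
β_Holloway = ρ·σ_i/σ_m = 0.820 × 36.29 / 22.95 = 1.2966
E(R_Holloway) = R_f + β × MRP = 5.2452% + 1.2966 × 5.6159% = 12.53%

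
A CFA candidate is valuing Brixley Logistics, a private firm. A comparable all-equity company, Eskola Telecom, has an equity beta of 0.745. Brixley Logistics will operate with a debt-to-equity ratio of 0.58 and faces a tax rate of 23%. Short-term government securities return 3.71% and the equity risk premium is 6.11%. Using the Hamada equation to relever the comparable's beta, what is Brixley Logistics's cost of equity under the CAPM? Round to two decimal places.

β_L = β_U × [1 + (1 − t)(D/E)] = 0.745 × [1 + (1 − 0.23) × 0.58]
    = 0.745 × [1 + 0.77 × 0.58] = 0.745 × 1.4466 = 1.0777
E(R) = R_f + β_L × MRP = 3.71% + 1.0777 × 6.11% = 10.29%

10.29%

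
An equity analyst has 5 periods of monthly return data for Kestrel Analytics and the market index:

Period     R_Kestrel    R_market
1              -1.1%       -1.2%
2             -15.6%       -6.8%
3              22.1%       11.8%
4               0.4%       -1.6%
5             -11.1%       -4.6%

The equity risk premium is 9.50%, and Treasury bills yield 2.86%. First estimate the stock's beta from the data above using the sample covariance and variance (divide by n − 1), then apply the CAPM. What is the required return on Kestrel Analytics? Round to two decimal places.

Mean R_i = (-1.1 − 15.6 + 22.1 + 0.4 − 11.1) / 5 = -1.0600%
Mean R_m = (-1.2 − 6.8 + 11.8 − 1.6 − 4.6) / 5 = -0.4800%
Σ(R_i − R̄_i)(R_m − R̄_m) = 416.0560  ⇒  Cov = 416.0560 / 4 = 104.0140
Σ(R_m − R̄_m)² = 209.4880  ⇒  Var(R_m) = 209.4880 / 4 = 52.3720
β = Cov / Var(R_m) = 104.0140 / 52.3720 = 1.9861
E(R) = R_f + β × MRP = 2.86% + 1.9861 × 9.50% = 21.73%

21.73%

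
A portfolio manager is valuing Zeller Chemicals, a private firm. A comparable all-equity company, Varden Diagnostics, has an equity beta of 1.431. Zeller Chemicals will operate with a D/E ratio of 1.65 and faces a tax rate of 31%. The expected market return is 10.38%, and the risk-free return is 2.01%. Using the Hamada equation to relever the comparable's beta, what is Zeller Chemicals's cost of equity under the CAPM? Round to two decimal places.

β_L = β_U × [1 + (1 − t)(D/E)] = 1.431 × [1 + (1 − 0.31) × 1.65]
    = 1.431 × [1 + 0.69 × 1.65] = 1.431 × 2.1385 = 3.0602
MRP = 10.38% − 2.01% = 8.37%
E(R) = R_f + β_L × MRP = 2.01% + 3.0602 × 8.37% = 27.62%

27.62%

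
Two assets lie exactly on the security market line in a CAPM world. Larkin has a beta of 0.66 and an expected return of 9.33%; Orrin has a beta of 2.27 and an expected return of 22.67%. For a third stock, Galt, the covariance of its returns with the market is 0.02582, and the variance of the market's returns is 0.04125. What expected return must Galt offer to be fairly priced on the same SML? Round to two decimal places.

MRP = (22.67% − 9.33%) / (2.27 − 0.66) = 8.2857%
R_f = 9.33% − 0.66 × 8.2857% = 3.8614%
β_Galt = Cov / Var(R_m) = 0.02582 / 0.04125 = 0.6259
E(R_Galt) = R_f + β × MRP = 3.8614% + 0.6259 × 8.2857% = 9.05%

9.05%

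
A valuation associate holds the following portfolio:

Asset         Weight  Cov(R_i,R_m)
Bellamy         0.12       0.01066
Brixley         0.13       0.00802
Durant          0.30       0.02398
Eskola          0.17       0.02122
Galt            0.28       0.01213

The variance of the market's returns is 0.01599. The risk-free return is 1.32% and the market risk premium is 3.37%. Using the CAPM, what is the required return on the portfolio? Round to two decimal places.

β_Bellamy = 0.01066 / 0.01599 = 0.6667
β_Brixley = 0.00802 / 0.01599 = 0.5016
β_Durant = 0.02398 / 0.01599 = 1.4997
β_Eskola = 0.02122 / 0.01599 = 1.3271
β_Galt = 0.01213 / 0.01599 = 0.7586
β_P = Σ w_i β_i = 0.12×0.6667 + 0.13×0.5016 + 0.30×1.4997 + 0.17×1.3271 + 0.28×0.7586 = 1.0331
E(R_P) = R_f + β_P × MRP = 1.32% + 1.0331 × 3.37% = 4.80%

4.80%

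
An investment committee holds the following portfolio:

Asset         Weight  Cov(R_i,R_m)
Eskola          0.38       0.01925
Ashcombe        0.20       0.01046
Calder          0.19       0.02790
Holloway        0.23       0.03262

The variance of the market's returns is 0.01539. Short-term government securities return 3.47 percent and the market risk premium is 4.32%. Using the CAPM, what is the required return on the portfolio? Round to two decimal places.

9.70%

β_Eskola = 0.01925 / 0.01539 = 1.2508
β_Ashcombe = 0.01046 / 0.01539 = 0.6797
β_Calder = 0.02790 / 0.01539 = 1.8129
β_Holloway = 0.03262 / 0.01539 = 2.1196
β_P = Σ w_i β_i = 0.38×1.2508 + 0.20×0.6797 + 0.19×1.8129 + 0.23×2.1196 = 1.4432
E(R_P) = R_f + β_P × MRP = 3.47% + 1.4432 × 4.32% = 9.70%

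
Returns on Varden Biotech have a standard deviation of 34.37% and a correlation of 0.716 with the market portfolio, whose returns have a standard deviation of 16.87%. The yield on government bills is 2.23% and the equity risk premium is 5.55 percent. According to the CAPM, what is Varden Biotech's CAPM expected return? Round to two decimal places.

β = ρ × σ_i / σ_m = 0.716 × 34.37% / 16.87% = 1.4587
E(R) = 2.23% + 1.4587 × 5.55% = 10.33%

10.33%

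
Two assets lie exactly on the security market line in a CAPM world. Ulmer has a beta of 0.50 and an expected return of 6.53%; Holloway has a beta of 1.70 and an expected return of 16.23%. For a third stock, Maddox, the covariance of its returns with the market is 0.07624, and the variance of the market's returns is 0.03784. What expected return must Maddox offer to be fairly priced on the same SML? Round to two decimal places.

MRP = (16.23% − 6.53%) / (1.70 − 0.50) = 8.0833%
R_f = 6.53% − 0.50 × 8.0833% = 2.4884%
β_Maddox = Cov / Var(R_m) = 0.07624 / 0.03784 = 2.0148
E(R_Maddox) = R_f + β × MRP = 2.4884% + 2.0148 × 8.0833% = 18.77%

18.77%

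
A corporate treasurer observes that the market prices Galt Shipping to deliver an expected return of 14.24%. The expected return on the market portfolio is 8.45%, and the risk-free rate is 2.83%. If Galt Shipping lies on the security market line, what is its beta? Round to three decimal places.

MRP = 8.45% − 2.83% = 5.62%
β = (E(R) − R_f) / MRP = (14.24% − 2.83%) / 5.62% = 11.41% / 5.62% = 2.030

2.030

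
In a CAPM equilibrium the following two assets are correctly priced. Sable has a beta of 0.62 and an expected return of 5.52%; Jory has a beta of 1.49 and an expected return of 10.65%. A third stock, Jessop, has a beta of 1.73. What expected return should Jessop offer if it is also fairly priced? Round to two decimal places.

MRP (SML slope) = (10.65% − 5.52%) / (1.49 − 0.62) = 5.13% / 0.87 = 5.8966%
R_f (intercept) = 5.52% − 0.62 × 5.8966% = 1.8641%
E(R_Jessop) = R_f + β × MRP = 1.8641% + 1.73 × 5.8966% = 12.07%

12.07%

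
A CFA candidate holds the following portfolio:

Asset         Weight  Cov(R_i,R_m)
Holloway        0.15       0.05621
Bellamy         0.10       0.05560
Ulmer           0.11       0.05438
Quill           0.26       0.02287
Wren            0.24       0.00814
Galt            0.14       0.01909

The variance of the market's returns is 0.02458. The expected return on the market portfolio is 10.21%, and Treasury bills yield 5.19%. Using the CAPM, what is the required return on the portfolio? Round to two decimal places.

β_Holloway = 0.05621 / 0.02458 = 2.2868
β_Bellamy = 0.05560 / 0.02458 = 2.2620
β_Ulmer = 0.05438 / 0.02458 = 2.2124
β_Quill = 0.02287 / 0.02458 = 0.9304
β_Wren = 0.00814 / 0.02458 = 0.3312
β_Galt = 0.01909 / 0.02458 = 0.7766
β_P = Σ w_i β_i = 0.15×2.2868 + 0.10×2.2620 + 0.11×2.2124 + 0.26×0.9304 + 0.24×0.3312 + 0.14×0.7766 = 1.2427
MRP = 10.21% − 5.19% = 5.02%
E(R_P) = R_f + β_P × MRP = 5.19% + 1.2427 × 5.02% = 11.43%

11.43%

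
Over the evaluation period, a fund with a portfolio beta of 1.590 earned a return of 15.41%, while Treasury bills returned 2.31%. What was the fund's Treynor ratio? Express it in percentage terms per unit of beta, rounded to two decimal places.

8.24%

Treynor = (R_P − R_f) / β_P = (15.41% − 2.31%) / 1.5900 = 13.10% / 1.5900 = 8.24%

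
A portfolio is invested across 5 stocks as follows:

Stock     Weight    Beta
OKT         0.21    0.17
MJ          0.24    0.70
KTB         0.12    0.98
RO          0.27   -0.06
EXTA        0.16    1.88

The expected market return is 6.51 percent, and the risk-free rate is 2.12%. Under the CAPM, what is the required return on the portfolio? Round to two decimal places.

4.78%

β_P = Σ w_i β_i = 0.21×0.17 + 0.24×0.70 + 0.12×0.98 + 0.27×-0.06 + 0.16×1.88 = 0.6059
MRP = 6.51% − 2.12% = 4.39%
E(R_P) = R_f + β_P × MRP = 2.12% + 0.6059 × 4.39% = 4.78%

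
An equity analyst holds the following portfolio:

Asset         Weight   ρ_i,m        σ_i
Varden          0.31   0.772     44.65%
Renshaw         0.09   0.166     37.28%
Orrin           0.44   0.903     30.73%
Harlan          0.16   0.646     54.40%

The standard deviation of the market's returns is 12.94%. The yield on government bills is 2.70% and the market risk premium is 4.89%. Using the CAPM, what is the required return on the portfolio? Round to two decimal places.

13.69%

β_Varden = 0.772 × 44.65% / 12.94% = 2.6638
β_Renshaw = 0.166 × 37.28% / 12.94% = 0.4782
β_Orrin = 0.903 × 30.73% / 12.94% = 2.1445
β_Harlan = 0.646 × 54.40% / 12.94% = 2.7158
β_P = Σ w_i β_i = 0.31×2.6638 + 0.09×0.4782 + 0.44×2.1445 + 0.16×2.7158 = 2.2469
E(R_P) = R_f + β_P × MRP = 2.70% + 2.2469 × 4.89% = 13.69%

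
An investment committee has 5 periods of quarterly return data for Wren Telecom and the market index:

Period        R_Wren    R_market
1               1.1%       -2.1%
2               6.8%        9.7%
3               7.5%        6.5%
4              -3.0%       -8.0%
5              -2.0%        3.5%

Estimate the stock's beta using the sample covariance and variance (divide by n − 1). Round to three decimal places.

Mean R_i = (1.1 + 6.8 + 7.5 − 3.0 − 2.0) / 5 = 2.0800%
Mean R_m = (-2.1 + 9.7 + 6.5 − 8.0 + 3.5) / 5 = 1.9200%
Σ(R_i − R̄_i)(R_m − R̄_m) = 109.4320  ⇒  Cov = 109.4320 / 4 = 27.3580
Σ(R_m − R̄_m)² = 198.5680  ⇒  Var(R_m) = 198.5680 / 4 = 49.6420
β = Cov / Var(R_m) = 27.3580 / 49.6420 = 0.5511

0.551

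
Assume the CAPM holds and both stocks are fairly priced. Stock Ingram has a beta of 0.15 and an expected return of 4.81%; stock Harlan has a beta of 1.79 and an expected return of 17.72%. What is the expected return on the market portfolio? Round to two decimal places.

Both satisfy E(R) = R_f + β·MRP, so the slope of the SML is
MRP = (17.72% − 4.81%) / (1.79 − 0.15) = 12.91% / 1.64 = 7.8720%
R_f = E(R_Ingram) − β_Ingram·MRP = 4.81% − 0.15 × 7.8720% = 3.6292%
E(R_m) = R_f + MRP = 3.6292% + 7.8720% = 11.50%

11.50%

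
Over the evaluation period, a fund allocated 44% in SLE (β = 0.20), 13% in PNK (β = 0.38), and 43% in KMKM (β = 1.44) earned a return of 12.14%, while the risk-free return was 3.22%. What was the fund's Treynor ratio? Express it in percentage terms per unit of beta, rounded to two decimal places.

11.79%

β_P = 0.44×0.20 + 0.13×0.38 + 0.43×1.44 = 0.7566
Treynor = (R_P − R_f) / β_P = (12.14% − 3.22%) / 0.7566 = 8.92% / 0.7566 = 11.79%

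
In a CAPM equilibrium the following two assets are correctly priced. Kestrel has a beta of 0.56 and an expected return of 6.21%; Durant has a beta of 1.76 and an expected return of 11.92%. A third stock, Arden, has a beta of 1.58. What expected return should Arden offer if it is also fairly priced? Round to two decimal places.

11.06%

MRP (SML slope) = (11.92% − 6.21%) / (1.76 − 0.56) = 5.71% / 1.20 = 4.7583%
R_f (intercept) = 6.21% − 0.56 × 4.7583% = 3.5454%
E(R_Arden) = R_f + β × MRP = 3.5454% + 1.58 × 4.7583% = 11.06%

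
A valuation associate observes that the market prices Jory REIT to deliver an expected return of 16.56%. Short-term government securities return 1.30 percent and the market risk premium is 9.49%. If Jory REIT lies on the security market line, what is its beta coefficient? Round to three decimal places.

1.608

β = (E(R) − R_f) / MRP = (16.56% − 1.30%) / 9.49% = 15.26% / 9.49% = 1.608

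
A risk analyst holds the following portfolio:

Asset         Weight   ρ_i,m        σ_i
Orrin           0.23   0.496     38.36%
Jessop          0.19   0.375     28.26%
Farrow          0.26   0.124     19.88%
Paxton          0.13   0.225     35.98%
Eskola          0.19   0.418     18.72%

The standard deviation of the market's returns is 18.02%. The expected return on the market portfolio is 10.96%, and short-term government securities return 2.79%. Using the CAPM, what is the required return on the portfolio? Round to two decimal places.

β_Orrin = 0.496 × 38.36% / 18.02% = 1.0559
β_Jessop = 0.375 × 28.26% / 18.02% = 0.5881
β_Farrow = 0.124 × 19.88% / 18.02% = 0.1368
β_Paxton = 0.225 × 35.98% / 18.02% = 0.4493
β_Eskola = 0.418 × 18.72% / 18.02% = 0.4342
β_P = Σ w_i β_i = 0.23×1.0559 + 0.19×0.5881 + 0.26×0.1368 + 0.13×0.4493 + 0.19×0.4342 = 0.5311
MRP = 10.96% − 2.79% = 8.17%
E(R_P) = R_f + β_P × MRP = 2.79% + 0.5311 × 8.17% = 7.13%

7.13%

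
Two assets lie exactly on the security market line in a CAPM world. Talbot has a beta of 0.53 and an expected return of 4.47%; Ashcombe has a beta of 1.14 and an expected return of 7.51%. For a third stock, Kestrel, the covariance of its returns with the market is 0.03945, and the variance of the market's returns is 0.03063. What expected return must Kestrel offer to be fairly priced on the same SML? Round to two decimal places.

8.25%

MRP = (7.51% − 4.47%) / (1.14 − 0.53) = 4.9836%
R_f = 4.47% − 0.53 × 4.9836% = 1.8287%
β_Kestrel = Cov / Var(R_m) = 0.03945 / 0.03063 = 1.2880
E(R_Kestrel) = R_f + β × MRP = 1.8287% + 1.2880 × 4.9836% = 8.25%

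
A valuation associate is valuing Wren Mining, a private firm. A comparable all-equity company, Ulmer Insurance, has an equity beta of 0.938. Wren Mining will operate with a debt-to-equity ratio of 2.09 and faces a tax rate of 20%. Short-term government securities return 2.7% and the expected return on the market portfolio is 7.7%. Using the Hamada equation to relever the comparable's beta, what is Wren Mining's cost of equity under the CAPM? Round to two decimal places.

β_L = β_U × [1 + (1 − t)(D/E)] = 0.938 × [1 + (1 − 0.20) × 2.09]
    = 0.938 × [1 + 0.80 × 2.09] = 0.938 × 2.6720 = 2.5063
MRP = 7.7% − 2.7% = 5.00%
E(R) = R_f + β_L × MRP = 2.7% + 2.5063 × 5.0% = 15.23%

15.23%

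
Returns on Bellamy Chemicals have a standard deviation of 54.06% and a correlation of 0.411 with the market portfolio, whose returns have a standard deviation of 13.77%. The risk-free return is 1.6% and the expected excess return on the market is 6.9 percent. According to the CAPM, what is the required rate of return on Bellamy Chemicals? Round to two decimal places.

12.73%

β = ρ × σ_i / σ_m = 0.411 × 54.06% / 13.77% = 1.6136
E(R) = 1.6% + 1.6136 × 6.9% = 12.73%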